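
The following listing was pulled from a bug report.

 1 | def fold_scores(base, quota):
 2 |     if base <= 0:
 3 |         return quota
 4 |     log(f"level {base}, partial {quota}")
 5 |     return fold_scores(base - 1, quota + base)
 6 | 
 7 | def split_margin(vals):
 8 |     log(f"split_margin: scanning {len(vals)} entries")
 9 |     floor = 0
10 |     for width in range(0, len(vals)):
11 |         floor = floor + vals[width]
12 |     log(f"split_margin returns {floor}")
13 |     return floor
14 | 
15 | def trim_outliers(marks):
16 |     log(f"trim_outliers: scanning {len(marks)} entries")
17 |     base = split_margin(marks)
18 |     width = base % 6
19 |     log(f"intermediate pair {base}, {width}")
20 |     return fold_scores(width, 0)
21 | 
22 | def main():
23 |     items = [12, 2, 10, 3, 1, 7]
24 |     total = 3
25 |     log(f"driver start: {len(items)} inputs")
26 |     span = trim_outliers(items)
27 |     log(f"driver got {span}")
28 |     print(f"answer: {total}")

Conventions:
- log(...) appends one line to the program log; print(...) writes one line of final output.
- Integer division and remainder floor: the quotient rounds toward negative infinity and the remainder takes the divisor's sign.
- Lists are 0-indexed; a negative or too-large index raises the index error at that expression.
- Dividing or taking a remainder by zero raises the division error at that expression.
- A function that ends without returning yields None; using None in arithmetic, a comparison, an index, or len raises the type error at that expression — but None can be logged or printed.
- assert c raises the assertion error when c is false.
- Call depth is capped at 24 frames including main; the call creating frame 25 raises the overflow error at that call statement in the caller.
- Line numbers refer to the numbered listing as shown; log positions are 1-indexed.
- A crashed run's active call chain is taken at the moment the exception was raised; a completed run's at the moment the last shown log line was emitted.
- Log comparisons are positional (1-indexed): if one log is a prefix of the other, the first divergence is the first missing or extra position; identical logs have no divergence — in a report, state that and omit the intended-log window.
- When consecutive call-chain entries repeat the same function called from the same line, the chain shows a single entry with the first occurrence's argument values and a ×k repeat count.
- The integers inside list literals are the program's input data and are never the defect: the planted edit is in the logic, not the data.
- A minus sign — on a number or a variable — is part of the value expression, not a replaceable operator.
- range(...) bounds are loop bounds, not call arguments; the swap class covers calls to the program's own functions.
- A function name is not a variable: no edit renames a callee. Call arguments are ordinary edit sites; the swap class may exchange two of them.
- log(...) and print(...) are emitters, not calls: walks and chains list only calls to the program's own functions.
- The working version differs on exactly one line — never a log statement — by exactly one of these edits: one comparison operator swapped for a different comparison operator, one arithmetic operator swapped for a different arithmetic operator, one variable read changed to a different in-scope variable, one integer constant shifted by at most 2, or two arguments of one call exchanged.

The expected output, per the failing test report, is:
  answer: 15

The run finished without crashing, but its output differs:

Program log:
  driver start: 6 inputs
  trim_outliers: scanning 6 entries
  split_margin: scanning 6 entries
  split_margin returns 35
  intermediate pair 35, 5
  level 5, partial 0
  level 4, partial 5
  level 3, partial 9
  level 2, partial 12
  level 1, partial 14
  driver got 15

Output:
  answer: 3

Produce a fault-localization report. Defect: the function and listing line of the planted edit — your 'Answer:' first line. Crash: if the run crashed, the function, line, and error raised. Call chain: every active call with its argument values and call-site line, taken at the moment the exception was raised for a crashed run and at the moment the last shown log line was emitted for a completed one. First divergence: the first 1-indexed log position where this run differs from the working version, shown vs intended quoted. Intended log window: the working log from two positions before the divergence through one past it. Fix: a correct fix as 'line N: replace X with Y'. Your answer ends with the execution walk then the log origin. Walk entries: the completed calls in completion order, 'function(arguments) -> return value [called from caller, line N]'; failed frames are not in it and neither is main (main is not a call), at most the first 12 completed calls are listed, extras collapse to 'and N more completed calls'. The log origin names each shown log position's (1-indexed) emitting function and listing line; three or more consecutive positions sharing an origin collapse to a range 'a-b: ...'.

Answer: the defect is in main at line 28.
The tell: Nothing in the log betrays the bug — only the output does.
Call chain: main.
First divergence: none; the two logs match at every position.
Execution walk:
  split_margin([12, 2, 10, 3, 1, 7]) -> 35  [called from trim_outliers, line 17]
  fold_scores(0, 15) -> 15  [called from fold_scores, line 5]
  fold_scores(1, 14) -> 15  [called from fold_scores, line 5]
  fold_scores(2, 12) -> 15  [called from fold_scores, line 5]
  fold_scores(3, 9) -> 15  [called from fold_scores, line 5]
  fold_scores(4, 5) -> 15  [called from fold_scores, line 5]
  fold_scores(5, 0) -> 15  [called from trim_outliers, line 20]
  trim_outliers([12, 2, 10, 3, 1, 7]) -> 15  [called from main, line 26]
Log origin:
  1 — main, line 25
  2 — trim_outliers, line 16
  3 — split_margin, line 8
  4 — split_margin, line 12
  5 — trim_outliers, line 19
  6-10 — fold_scores, line 4
  11 — main, line 27
A correct fix: line 28: replace `total` with `span`.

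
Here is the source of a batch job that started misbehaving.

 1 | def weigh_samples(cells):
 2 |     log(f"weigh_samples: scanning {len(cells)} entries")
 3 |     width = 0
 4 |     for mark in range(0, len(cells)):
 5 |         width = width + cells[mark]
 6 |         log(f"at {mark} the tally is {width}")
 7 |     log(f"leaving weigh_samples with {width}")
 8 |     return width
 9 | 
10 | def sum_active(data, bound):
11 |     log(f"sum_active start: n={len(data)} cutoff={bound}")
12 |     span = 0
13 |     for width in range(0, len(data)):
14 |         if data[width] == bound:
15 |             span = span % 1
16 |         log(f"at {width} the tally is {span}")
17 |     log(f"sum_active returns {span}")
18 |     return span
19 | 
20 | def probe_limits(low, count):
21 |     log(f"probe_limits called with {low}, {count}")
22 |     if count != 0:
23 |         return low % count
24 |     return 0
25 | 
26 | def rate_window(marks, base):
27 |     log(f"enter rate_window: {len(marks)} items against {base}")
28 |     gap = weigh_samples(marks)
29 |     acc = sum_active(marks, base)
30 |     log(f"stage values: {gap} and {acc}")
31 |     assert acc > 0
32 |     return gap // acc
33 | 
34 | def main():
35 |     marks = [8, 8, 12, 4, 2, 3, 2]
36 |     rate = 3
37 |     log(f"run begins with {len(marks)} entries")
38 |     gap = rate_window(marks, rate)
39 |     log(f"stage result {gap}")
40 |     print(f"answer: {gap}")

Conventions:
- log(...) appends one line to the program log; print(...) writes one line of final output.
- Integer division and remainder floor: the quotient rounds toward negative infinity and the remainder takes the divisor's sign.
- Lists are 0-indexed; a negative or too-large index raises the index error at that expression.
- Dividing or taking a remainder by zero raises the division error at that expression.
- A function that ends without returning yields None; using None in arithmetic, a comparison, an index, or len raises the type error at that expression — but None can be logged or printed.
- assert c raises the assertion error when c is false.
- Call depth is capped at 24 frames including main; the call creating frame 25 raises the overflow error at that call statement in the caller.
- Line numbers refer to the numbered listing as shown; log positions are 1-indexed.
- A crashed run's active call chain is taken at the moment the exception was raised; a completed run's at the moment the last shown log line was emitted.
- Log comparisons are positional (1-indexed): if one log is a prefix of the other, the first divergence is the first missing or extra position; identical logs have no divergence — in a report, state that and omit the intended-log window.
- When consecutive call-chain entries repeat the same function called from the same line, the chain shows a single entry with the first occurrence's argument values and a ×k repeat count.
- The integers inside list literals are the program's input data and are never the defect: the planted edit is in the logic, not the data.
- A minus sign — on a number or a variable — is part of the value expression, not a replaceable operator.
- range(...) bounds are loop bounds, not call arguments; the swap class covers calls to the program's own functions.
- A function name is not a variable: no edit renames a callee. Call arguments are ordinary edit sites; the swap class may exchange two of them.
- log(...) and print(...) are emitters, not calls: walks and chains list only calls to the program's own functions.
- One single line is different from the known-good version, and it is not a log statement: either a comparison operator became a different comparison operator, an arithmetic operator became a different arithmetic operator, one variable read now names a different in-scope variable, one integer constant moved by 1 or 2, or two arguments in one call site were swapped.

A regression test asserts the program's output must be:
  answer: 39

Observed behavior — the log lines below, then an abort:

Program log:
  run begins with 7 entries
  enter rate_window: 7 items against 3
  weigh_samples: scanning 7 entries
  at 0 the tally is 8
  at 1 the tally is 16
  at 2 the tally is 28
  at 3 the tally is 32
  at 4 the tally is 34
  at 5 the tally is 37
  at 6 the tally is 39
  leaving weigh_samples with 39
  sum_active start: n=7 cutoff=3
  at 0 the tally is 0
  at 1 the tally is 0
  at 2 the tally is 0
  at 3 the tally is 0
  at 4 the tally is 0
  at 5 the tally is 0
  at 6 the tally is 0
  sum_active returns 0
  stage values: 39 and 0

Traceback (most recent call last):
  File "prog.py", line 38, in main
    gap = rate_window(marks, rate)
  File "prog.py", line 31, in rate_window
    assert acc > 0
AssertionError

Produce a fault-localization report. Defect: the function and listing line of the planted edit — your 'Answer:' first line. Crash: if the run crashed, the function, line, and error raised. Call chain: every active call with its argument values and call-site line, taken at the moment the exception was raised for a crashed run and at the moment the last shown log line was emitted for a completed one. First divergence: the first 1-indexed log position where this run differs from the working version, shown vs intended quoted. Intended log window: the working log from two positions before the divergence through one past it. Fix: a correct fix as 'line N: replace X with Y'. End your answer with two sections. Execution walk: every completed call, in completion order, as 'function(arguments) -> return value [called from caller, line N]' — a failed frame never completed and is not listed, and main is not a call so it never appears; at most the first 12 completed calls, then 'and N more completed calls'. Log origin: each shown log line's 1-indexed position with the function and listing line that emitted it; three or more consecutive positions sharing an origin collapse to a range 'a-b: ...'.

Answer: the defect is in sum_active at line 15.
The tell: Position 18 is the first bad log line: 'at 5 the tally is 0' should read 'at 5 the tally is 1'.
Crash: rate_window, line 31, AssertionError.
Call chain: main -> rate_window([8, 8, 12, 4, 2, 3, 2], 3) (called at line 38).
First divergence: position 18; shown 'at 5 the tally is 0' vs intended 'at 5 the tally is 1'.
Intended log window:
  16: at 3 the tally is 0
  17: at 4 the tally is 0
  18: at 5 the tally is 1
  19: at 6 the tally is 1
Execution walk:
  weigh_samples([8, 8, 12, 4, 2, 3, 2]) -> 39  [called from rate_window, line 28]
  sum_active([8, 8, 12, 4, 2, 3, 2], 3) -> 0  [called from rate_window, line 29]
Log origins:
  1: emitted by main (line 37)
  2: emitted by rate_window (line 27)
  3: emitted by weigh_samples (line 2)
  4-10: emitted by weigh_samples (line 6)
  11: emitted by weigh_samples (line 7)
  12: emitted by sum_active (line 11)
  13-19: emitted by sum_active (line 16)
  20: emitted by sum_active (line 17)
  21: emitted by rate_window (line 30)
A correct fix: line 15: replace `%` with `+`.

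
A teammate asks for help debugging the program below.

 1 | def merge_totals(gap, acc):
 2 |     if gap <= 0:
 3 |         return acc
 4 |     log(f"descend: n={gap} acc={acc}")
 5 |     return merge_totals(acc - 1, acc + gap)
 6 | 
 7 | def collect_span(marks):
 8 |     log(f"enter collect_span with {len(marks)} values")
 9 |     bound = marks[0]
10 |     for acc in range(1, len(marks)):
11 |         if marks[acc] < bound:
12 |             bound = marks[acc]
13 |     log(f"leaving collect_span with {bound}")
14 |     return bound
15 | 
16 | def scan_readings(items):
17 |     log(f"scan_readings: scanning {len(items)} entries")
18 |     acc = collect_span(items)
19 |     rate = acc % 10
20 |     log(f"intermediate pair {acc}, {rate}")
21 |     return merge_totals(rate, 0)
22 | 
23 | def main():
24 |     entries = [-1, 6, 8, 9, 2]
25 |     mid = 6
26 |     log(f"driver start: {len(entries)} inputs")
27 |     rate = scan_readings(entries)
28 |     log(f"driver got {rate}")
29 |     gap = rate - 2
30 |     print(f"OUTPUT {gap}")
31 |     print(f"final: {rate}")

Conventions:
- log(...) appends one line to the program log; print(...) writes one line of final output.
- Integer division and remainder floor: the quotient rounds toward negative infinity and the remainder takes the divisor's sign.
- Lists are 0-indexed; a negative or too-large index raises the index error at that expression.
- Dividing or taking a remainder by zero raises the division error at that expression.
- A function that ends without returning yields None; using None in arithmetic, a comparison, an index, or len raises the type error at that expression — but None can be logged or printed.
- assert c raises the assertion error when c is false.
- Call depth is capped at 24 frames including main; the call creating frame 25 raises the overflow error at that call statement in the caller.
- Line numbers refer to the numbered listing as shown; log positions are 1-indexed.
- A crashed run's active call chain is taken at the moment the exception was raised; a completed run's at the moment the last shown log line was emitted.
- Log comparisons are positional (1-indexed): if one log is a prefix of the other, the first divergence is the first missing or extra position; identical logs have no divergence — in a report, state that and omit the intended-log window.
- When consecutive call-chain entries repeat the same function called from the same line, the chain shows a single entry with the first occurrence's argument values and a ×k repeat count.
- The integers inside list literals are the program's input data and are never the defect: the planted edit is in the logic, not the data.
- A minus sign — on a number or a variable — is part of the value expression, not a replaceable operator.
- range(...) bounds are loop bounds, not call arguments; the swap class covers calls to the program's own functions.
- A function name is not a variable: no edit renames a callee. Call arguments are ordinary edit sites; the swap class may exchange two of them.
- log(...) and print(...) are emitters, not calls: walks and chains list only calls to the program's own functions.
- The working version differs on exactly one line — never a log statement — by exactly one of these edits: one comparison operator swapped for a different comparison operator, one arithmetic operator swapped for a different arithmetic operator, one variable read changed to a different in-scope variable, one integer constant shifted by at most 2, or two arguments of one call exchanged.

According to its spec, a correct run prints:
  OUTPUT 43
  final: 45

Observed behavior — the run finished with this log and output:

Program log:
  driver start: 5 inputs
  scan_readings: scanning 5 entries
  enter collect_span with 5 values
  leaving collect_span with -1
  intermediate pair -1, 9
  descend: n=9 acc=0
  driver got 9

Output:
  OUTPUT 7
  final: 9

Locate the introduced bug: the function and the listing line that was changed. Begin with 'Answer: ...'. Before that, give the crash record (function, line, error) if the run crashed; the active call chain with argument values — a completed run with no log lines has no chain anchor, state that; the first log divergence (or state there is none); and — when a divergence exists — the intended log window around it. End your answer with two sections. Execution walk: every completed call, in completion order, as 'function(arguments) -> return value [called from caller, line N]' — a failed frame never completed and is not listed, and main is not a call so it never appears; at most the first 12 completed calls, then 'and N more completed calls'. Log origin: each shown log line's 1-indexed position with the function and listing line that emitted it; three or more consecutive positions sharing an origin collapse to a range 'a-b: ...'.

Answer: the defect is in merge_totals at line 5.
Key fact: The earliest visible damage is log position 7 — 'driver got 9' rather than the intended 'descend: n=8 acc=9'.
Call chain: main.
First divergence: position 7 — shown 'driver got 9', intended 'descend: n=8 acc=9'.
Intended log window:
  5: intermediate pair -1, 9
  6: descend: n=9 acc=0
  7: descend: n=8 acc=9
  8: descend: n=7 acc=17
Execution walk:
  collect_span([-1, 6, 8, 9, 2]) -> -1  [called from scan_readings, line 18]
  merge_totals(-1, 9) -> 9  [called from merge_totals, line 5]
  merge_totals(9, 0) -> 9  [called from scan_readings, line 21]
  scan_readings([-1, 6, 8, 9, 2]) -> 9  [called from main, line 27]
Origin of each log line:
  1: from main, line 26
  2: from scan_readings, line 17
  3: from collect_span, line 8
  4: from collect_span, line 13
  5: from scan_readings, line 20
  6: from merge_totals, line 4
  7: from main, line 28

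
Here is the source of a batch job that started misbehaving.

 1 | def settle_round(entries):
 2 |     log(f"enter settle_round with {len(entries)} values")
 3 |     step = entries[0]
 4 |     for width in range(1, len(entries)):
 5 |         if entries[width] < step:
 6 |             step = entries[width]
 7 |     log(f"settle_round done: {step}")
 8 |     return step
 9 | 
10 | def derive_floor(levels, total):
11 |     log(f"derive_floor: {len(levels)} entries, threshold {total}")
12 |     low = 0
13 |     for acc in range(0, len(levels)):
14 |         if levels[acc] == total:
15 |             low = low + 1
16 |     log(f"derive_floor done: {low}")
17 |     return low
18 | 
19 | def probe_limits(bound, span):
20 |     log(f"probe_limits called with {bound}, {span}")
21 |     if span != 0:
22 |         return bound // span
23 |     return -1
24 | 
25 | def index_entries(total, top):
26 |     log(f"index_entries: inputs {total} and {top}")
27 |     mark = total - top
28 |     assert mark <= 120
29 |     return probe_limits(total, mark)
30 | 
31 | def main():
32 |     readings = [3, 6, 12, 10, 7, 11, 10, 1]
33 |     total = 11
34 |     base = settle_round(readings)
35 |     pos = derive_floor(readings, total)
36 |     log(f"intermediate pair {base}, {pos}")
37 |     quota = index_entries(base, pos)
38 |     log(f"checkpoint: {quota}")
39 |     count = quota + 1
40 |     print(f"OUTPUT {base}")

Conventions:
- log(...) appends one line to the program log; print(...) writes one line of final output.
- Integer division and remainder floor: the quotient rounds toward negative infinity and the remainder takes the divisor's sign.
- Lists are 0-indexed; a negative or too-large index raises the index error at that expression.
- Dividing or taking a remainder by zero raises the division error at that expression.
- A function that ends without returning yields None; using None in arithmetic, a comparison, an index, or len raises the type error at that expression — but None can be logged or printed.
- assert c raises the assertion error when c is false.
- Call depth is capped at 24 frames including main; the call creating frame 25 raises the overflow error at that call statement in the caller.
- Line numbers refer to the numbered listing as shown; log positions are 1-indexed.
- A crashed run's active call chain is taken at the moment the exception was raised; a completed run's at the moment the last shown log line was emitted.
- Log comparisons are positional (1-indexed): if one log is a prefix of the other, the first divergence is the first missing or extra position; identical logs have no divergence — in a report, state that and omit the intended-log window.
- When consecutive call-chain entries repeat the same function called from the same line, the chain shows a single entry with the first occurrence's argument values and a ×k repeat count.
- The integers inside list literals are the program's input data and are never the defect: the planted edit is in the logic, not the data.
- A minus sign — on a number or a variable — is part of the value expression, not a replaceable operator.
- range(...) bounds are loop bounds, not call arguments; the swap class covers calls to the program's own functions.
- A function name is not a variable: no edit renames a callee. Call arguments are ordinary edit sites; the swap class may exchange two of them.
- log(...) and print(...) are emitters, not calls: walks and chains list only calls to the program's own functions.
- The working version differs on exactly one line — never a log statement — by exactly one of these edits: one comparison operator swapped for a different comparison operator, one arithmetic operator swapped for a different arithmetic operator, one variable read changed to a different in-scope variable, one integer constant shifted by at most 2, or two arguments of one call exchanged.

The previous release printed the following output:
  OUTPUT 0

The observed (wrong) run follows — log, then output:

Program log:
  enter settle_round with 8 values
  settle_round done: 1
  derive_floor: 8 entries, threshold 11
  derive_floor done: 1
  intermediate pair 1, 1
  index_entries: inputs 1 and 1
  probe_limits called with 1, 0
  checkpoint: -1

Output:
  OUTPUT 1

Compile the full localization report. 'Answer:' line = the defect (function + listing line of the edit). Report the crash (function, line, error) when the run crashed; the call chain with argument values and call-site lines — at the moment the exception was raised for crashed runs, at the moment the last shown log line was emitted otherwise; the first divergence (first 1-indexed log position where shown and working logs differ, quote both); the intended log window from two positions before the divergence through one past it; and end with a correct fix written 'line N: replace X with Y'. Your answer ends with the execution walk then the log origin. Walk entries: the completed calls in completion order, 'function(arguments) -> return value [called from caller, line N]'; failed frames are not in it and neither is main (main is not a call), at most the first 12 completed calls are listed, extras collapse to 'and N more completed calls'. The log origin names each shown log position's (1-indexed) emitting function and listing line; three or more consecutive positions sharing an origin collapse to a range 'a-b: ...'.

Answer: the defect is in main at line 40.
The tell: Every logged value matches the working version; the printed result is what differs.
Call chain: main.
First divergence: none; the two logs match at every position.
Execution walk:
  settle_round([3, 6, 12, 10, 7, 11, 10, 1]) -> 1  [called from main, line 34]
  derive_floor([3, 6, 12, 10, 7, 11, 10, 1], 11) -> 1  [called from main, line 35]
  probe_limits(1, 0) -> -1  [called from index_entries, line 29]
  index_entries(1, 1) -> -1  [called from main, line 37]
Origin of each log line:
  1: logged in settle_round at line 2
  2: logged in settle_round at line 7
  3: logged in derive_floor at line 11
  4: logged in derive_floor at line 16
  5: logged in main at line 36
  6: logged in index_entries at line 26
  7: logged in probe_limits at line 20
  8: logged in main at line 38
A correct fix: line 40: replace `base` with `count`.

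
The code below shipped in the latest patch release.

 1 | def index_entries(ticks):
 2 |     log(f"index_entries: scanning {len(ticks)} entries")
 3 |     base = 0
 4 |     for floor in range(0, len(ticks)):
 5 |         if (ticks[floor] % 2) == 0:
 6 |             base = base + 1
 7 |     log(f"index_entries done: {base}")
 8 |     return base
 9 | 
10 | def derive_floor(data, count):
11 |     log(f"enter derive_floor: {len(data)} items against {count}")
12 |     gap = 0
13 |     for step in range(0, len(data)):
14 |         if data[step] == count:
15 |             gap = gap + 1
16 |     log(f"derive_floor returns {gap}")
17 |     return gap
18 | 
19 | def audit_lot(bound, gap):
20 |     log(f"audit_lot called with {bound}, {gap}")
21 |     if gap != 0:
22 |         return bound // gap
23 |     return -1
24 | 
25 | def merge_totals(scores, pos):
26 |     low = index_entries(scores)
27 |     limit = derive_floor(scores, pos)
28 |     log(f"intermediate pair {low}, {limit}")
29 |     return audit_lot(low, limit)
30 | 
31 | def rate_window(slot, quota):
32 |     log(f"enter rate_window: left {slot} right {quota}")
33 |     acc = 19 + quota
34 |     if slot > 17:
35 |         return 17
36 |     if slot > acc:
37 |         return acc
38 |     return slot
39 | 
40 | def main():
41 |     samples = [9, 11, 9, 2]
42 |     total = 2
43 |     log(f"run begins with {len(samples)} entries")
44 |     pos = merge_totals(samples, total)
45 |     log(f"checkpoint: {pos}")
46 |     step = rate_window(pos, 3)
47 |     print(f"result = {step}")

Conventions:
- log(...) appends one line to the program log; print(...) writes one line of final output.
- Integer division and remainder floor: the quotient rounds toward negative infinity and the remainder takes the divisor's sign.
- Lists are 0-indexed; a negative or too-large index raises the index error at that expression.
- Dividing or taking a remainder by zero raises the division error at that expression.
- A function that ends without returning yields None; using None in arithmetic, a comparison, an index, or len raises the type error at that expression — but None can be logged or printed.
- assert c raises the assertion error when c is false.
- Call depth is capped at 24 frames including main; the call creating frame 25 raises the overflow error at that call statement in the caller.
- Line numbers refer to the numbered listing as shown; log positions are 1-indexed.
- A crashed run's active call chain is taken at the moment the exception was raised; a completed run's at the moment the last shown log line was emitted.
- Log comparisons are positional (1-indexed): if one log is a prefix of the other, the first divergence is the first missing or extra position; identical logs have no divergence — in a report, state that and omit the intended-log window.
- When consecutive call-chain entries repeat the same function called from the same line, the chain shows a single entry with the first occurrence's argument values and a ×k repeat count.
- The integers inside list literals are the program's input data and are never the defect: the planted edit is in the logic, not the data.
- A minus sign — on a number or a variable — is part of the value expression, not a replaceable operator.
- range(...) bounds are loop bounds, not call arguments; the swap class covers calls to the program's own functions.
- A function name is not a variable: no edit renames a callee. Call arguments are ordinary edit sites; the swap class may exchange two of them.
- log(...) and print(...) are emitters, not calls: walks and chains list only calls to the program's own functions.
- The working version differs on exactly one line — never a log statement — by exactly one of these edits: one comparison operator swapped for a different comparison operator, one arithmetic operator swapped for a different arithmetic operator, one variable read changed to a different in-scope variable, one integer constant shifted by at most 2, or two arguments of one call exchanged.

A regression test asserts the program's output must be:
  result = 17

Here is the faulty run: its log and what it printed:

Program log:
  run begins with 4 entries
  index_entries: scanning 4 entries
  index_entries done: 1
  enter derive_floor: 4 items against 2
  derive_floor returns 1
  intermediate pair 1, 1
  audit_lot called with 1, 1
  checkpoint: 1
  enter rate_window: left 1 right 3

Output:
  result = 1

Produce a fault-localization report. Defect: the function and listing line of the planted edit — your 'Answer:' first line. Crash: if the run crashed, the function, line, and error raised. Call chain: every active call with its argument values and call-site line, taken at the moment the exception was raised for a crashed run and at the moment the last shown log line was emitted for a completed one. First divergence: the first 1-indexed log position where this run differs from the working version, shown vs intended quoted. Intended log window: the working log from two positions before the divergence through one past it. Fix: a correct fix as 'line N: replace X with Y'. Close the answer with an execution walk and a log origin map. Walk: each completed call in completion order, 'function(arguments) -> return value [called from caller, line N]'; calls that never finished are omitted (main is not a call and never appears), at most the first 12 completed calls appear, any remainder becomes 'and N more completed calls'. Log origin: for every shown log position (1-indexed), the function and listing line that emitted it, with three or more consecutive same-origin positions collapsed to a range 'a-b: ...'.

Answer: the defect is in rate_window at line 34.
Key observation: The logs agree in full; only the final output differs.
Call chain: main -> rate_window(1, 3) (called at line 46).
First divergence: none — the logs agree in full.
Execution walk:
  index_entries([9, 11, 9, 2]) -> 1  [called from merge_totals, line 26]
  derive_floor([9, 11, 9, 2], 2) -> 1  [called from merge_totals, line 27]
  audit_lot(1, 1) -> 1  [called from merge_totals, line 29]
  merge_totals([9, 11, 9, 2], 2) -> 1  [called from main, line 44]
  rate_window(1, 3) -> 1  [called from main, line 46]
Log origins:
  1: logged in main at line 43
  2: logged in index_entries at line 2
  3: logged in index_entries at line 7
  4: logged in derive_floor at line 11
  5: logged in derive_floor at line 16
  6: logged in merge_totals at line 28
  7: logged in audit_lot at line 20
  8: logged in main at line 45
  9: logged in rate_window at line 32
A correct fix: line 34: replace `>` with `<`.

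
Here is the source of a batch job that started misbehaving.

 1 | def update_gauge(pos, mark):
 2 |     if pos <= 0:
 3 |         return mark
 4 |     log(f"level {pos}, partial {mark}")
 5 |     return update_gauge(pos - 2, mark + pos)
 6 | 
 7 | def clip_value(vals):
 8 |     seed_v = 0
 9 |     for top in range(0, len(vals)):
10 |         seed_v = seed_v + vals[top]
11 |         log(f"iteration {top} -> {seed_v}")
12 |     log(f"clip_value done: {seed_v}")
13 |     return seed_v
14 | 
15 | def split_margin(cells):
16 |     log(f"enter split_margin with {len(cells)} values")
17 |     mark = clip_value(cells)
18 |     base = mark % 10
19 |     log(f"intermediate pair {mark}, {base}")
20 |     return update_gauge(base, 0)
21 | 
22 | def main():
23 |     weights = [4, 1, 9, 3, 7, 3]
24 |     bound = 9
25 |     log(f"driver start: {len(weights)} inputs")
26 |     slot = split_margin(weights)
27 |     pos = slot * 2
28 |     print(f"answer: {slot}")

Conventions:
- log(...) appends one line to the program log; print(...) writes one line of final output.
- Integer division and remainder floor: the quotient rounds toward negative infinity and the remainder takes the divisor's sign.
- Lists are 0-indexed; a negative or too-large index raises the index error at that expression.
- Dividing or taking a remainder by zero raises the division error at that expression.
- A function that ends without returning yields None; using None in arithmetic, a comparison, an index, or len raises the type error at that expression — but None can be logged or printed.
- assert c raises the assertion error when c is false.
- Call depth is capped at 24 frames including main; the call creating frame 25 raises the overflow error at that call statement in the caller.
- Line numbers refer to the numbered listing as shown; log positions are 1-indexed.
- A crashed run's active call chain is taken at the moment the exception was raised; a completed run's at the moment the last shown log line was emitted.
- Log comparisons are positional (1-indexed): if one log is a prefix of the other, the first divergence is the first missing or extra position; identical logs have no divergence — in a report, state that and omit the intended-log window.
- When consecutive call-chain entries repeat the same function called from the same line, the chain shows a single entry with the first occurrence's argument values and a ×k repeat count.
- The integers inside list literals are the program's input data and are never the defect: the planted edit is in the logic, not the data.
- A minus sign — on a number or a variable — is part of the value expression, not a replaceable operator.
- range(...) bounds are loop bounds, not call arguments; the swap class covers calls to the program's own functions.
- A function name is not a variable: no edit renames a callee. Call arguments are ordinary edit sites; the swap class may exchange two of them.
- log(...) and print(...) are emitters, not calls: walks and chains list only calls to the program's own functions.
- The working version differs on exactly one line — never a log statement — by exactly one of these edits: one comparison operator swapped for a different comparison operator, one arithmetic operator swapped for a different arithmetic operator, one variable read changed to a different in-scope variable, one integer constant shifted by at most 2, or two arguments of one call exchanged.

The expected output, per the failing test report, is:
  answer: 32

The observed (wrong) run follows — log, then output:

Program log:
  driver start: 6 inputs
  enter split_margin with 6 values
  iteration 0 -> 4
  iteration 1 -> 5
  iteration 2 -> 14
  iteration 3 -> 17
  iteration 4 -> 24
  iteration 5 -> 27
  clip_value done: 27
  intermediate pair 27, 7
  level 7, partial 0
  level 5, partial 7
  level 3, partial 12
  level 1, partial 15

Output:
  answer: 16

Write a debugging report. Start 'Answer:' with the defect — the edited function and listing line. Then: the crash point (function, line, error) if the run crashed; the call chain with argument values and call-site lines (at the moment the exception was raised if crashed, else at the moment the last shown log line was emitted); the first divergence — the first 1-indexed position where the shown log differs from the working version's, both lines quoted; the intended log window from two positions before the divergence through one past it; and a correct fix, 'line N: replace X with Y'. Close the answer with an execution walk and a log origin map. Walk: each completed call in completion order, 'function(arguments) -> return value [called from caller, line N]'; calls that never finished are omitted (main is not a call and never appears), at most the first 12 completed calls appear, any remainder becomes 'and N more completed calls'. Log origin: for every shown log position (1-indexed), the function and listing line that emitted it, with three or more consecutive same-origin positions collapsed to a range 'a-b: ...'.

Answer: the defect is in main at line 28.
Key observation: No log line changed; the fault shows up purely in the output.
Call chain: main -> split_margin([4, 1, 9, 3, 7, 3]) (called at line 26) -> update_gauge(7, 0) (called at line 20) -> update_gauge(5, 7) (called at line 5) ×3.
First divergence: none; the two logs match at every position.
Execution walk:
  clip_value([4, 1, 9, 3, 7, 3]) -> 27  [called from split_margin, line 17]
  update_gauge(-1, 16) -> 16  [called from update_gauge, line 5]
  update_gauge(1, 15) -> 16  [called from update_gauge, line 5]
  update_gauge(3, 12) -> 16  [called from update_gauge, line 5]
  update_gauge(5, 7) -> 16  [called from update_gauge, line 5]
  update_gauge(7, 0) -> 16  [called from split_margin, line 20]
  split_margin([4, 1, 9, 3, 7, 3]) -> 16  [called from main, line 26]
Log line origins:
  1: from main, line 25
  2: from split_margin, line 16
  3-8: from clip_value, line 11
  9: from clip_value, line 12
  10: from split_margin, line 19
  11-14: from update_gauge, line 4
A correct fix: line 28: replace `slot` with `pos`.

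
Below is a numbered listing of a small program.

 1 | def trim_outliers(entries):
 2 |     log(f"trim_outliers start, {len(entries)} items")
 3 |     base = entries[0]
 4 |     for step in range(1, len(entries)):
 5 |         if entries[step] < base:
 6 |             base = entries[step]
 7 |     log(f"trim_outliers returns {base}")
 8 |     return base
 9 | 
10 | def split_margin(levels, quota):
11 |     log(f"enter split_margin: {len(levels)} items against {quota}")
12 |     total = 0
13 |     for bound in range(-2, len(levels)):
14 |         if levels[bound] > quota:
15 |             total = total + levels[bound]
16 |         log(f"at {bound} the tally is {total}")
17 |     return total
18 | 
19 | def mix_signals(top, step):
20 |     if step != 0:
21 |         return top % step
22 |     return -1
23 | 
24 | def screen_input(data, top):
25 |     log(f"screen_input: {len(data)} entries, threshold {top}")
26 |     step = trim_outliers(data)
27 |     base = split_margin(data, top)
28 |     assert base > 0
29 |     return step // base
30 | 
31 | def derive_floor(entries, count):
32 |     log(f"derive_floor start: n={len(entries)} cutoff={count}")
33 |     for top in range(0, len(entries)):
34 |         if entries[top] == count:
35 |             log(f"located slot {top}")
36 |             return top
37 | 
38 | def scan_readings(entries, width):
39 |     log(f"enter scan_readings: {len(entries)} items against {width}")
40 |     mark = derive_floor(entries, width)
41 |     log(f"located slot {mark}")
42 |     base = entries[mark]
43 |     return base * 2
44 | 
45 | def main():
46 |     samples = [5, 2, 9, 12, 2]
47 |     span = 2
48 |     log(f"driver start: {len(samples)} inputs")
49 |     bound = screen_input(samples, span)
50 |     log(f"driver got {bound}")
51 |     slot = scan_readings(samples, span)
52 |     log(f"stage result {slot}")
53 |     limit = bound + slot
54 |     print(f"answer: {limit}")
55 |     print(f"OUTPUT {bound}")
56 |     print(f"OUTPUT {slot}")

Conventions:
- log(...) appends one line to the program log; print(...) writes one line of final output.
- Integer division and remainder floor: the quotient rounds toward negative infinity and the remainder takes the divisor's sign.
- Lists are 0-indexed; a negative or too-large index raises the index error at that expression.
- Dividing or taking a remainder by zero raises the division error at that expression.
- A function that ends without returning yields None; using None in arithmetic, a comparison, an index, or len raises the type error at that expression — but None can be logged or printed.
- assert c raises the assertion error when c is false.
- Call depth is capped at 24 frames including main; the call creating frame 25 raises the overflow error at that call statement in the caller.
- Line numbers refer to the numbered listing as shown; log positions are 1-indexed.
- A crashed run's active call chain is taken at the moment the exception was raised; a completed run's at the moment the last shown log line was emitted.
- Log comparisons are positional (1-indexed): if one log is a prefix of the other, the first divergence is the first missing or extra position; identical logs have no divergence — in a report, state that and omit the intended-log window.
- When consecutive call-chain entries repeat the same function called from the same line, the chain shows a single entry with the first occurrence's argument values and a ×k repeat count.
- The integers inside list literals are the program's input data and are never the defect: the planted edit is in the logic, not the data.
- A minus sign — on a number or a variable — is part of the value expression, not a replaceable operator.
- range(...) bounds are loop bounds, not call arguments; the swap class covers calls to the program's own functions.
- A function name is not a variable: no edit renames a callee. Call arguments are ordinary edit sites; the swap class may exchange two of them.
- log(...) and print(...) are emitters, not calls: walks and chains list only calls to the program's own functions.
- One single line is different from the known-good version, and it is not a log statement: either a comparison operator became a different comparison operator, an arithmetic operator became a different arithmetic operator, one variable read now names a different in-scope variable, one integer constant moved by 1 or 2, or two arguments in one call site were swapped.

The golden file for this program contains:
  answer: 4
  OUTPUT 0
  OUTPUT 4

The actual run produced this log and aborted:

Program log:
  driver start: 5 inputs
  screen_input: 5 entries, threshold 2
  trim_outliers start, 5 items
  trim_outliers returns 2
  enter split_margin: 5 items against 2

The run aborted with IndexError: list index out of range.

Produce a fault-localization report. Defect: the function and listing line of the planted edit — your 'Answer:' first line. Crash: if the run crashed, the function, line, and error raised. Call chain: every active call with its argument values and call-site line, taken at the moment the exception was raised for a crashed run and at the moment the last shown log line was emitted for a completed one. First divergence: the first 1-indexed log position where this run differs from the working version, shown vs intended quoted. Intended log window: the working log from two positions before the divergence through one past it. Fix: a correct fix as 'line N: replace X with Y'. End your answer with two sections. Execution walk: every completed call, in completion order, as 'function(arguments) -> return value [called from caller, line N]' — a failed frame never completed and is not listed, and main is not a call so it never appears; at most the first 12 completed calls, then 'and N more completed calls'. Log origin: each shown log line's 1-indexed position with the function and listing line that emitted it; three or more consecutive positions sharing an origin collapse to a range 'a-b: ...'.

Answer: the defect is in split_margin at line 13.
Core observation: After 5 matching log lines the faulty run goes silent, while the working version continues with 'at 0 the tally is 5'.
Crash: split_margin, line 14, IndexError.
Call chain: main -> screen_input([5, 2, 9, 12, 2], 2) (called at line 49) -> split_margin([5, 2, 9, 12, 2], 2) (called at line 27).
First divergence: position 6; the shown log stops at 5 lines while the working version next logs 'at 0 the tally is 5'.
Intended log window:
  4: trim_outliers returns 2
  5: enter split_margin: 5 items against 2
  6: at 0 the tally is 5
  7: at 1 the tally is 5
Execution walk:
  trim_outliers([5, 2, 9, 12, 2]) -> 2  [called from screen_input, line 26]
Log line origins:
  1: logged in main at line 48
  2: logged in screen_input at line 25
  3: logged in trim_outliers at line 2
  4: logged in trim_outliers at line 7
  5: logged in split_margin at line 11
A correct fix: line 13: replace `-2` with `0`.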